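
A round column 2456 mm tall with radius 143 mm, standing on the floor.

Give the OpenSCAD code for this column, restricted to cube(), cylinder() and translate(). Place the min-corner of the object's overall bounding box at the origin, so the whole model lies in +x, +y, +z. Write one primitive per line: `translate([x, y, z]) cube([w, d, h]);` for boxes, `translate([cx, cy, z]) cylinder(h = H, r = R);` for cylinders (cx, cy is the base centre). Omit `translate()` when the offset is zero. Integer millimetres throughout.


translate([143, 143, 0]) cylinder(h = 2456, r = 143);


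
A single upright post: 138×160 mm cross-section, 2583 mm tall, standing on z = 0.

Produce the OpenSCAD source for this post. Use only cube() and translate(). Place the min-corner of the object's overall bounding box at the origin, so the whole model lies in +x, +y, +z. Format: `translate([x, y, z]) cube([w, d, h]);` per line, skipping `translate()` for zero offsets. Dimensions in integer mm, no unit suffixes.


cube([138, 160, 2583]);


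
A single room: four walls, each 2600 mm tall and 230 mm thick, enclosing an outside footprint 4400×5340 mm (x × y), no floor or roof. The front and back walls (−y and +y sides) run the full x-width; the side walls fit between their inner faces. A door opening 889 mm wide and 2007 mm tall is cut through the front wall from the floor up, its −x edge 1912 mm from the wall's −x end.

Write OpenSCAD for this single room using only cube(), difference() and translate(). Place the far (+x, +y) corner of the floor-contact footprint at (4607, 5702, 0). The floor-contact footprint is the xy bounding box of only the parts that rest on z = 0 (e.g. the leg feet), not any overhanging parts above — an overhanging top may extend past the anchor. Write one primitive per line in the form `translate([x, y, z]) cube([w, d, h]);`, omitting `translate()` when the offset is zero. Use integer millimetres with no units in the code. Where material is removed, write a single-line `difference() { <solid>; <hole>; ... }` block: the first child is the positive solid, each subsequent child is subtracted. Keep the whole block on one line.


difference() { translate([207, 362, 0]) cube([4400, 230, 2600]); translate([2119, 362, 0]) cube([889, 230, 2007]); }
translate([207, 5472, 0]) cube([4400, 230, 2600]);
translate([207, 592, 0]) cube([230, 4880, 2600]);
translate([4377, 592, 0]) cube([230, 4880, 2600]);


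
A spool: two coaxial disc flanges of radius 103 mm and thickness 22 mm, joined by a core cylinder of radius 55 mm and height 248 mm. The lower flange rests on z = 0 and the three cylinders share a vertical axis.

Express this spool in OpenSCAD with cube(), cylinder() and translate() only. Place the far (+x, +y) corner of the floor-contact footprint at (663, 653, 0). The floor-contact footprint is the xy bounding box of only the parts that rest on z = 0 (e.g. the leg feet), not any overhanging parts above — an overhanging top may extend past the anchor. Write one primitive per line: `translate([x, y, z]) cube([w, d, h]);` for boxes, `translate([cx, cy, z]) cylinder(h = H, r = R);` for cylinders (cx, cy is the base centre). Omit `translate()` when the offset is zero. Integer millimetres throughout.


translate([560, 550, 0]) cylinder(h = 22, r = 103);
translate([560, 550, 22]) cylinder(h = 248, r = 55);
translate([560, 550, 270]) cylinder(h = 22, r = 103);


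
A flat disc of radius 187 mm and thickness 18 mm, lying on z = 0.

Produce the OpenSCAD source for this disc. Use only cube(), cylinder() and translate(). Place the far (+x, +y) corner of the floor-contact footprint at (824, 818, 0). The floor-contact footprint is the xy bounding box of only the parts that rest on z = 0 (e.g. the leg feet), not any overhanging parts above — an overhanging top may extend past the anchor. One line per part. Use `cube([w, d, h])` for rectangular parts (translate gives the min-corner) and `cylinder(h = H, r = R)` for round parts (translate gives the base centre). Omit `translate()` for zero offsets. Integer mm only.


translate([637, 631, 0]) cylinder(h = 18, r = 187);


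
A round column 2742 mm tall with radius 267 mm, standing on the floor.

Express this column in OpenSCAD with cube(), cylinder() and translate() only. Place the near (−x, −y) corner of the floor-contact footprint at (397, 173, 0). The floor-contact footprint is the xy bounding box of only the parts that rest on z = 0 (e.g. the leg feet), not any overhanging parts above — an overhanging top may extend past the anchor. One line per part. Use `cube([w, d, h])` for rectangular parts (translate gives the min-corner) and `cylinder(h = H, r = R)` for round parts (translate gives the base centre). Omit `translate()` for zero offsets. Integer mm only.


translate([664, 440, 0]) cylinder(h = 2742, r = 267);


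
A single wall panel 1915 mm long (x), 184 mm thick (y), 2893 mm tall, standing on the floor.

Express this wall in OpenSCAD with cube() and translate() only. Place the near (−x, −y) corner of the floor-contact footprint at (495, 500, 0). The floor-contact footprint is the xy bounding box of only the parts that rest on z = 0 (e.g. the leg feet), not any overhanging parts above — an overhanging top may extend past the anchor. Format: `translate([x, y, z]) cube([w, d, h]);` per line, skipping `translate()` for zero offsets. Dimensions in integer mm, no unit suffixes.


translate([495, 500, 0]) cube([1915, 184, 2893]);


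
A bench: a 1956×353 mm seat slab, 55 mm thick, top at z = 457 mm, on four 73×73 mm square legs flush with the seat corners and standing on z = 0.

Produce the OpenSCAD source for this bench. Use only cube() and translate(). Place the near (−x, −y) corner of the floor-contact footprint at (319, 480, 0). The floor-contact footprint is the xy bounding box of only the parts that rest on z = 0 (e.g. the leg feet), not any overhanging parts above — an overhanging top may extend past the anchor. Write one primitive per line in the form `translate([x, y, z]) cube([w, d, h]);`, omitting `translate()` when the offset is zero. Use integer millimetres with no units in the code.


// leg_h = 457 − 55 = 402
translate([319, 480, 402]) cube([1956, 353, 55]);
translate([319, 480, 0]) cube([73, 73, 402]);
translate([319, 760, 0]) cube([73, 73, 402]);
translate([2202, 480, 0]) cube([73, 73, 402]);
translate([2202, 760, 0]) cube([73, 73, 402]);


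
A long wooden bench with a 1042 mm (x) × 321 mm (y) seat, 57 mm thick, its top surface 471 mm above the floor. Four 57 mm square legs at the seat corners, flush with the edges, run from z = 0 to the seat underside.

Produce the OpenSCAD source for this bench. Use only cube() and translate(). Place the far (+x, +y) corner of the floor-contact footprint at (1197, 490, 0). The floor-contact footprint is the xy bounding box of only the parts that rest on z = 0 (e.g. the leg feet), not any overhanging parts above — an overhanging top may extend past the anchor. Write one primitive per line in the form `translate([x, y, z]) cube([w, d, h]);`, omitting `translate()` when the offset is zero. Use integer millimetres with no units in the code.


// leg_h = 471 − 57 = 414
translate([155, 169, 414]) cube([1042, 321, 57]);
translate([155, 169, 0]) cube([57, 57, 414]);
translate([155, 433, 0]) cube([57, 57, 414]);
translate([1140, 169, 0]) cube([57, 57, 414]);
translate([1140, 433, 0]) cube([57, 57, 414]);


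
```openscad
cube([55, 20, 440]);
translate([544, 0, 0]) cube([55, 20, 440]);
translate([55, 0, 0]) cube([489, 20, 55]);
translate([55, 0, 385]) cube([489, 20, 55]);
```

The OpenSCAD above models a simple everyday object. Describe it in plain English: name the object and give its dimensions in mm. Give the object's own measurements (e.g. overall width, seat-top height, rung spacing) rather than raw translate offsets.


A rectangular picture frame lying in the x–z plane (depth along y). The opening is 489 mm wide (x) by 330 mm tall (z), surrounded by a border 55 mm wide on all four sides. The frame is 20 mm deep and is made of two full-height vertical stiles with two horizontal rails fitted between them.


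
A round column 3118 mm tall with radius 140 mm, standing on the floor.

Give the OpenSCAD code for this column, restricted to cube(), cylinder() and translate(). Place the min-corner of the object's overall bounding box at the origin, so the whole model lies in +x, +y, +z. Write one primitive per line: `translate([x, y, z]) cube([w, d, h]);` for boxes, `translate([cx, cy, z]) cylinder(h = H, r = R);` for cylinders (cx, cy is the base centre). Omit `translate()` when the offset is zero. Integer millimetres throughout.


translate([140, 140, 0]) cylinder(h = 3118, r = 140);


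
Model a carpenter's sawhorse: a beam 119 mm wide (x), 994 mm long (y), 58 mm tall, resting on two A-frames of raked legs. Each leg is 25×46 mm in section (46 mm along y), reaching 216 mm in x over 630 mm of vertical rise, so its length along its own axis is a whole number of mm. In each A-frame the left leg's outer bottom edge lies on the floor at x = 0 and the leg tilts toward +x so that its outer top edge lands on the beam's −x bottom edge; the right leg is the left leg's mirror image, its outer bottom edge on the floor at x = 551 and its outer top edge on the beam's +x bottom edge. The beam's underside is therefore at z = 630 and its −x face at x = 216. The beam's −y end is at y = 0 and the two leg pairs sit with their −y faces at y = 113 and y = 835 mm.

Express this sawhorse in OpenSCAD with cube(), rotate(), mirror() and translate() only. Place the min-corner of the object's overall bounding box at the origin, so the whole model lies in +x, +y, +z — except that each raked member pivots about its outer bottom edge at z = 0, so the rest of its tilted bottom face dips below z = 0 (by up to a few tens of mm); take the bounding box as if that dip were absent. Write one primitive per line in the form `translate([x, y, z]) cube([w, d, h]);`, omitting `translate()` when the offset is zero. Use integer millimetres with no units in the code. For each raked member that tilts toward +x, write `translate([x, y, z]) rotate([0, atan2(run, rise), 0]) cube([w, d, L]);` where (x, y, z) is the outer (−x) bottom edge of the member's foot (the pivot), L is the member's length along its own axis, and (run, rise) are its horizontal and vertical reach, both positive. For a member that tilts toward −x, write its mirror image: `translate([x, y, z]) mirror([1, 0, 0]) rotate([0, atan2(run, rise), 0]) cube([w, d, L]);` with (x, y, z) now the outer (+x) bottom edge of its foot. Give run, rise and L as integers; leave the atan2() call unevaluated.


translate([216, 0, 630]) cube([119, 994, 58]);
translate([0, 113, 0]) rotate([0, atan2(216, 630), 0]) cube([25, 46, 666]);
translate([551, 113, 0]) mirror([1, 0, 0]) rotate([0, atan2(216, 630), 0]) cube([25, 46, 666]);
translate([0, 835, 0]) rotate([0, atan2(216, 630), 0]) cube([25, 46, 666]);
translate([551, 835, 0]) mirror([1, 0, 0]) rotate([0, atan2(216, 630), 0]) cube([25, 46, 666]);


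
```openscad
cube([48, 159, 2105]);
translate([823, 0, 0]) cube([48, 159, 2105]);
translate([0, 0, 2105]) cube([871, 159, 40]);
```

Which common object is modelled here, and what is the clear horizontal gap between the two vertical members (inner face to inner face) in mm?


A door frame. The clear opening width is 775 mm.

Two 2105 mm tall posts with a header on top — a door frame. The left jamb is 48 mm wide at x = 0; the right jamb starts at x = 823. The clear opening is 823 − 48 = 775 mm.


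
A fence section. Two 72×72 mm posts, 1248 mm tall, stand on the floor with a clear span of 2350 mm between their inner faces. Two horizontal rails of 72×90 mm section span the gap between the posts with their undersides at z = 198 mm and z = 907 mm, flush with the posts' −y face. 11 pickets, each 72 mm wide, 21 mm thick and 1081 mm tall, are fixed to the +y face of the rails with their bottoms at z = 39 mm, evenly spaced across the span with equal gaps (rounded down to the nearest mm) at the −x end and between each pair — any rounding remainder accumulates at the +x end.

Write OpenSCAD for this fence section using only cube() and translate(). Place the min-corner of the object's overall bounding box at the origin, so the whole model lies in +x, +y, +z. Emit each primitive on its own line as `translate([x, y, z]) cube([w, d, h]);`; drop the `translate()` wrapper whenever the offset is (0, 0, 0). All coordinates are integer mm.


cube([72, 72, 1248]);
translate([2422, 0, 0]) cube([72, 72, 1248]);
translate([72, 0, 198]) cube([2350, 72, 90]);
translate([72, 0, 907]) cube([2350, 72, 90]);
translate([201, 72, 39]) cube([72, 21, 1081]);
translate([402, 72, 39]) cube([72, 21, 1081]);
translate([603, 72, 39]) cube([72, 21, 1081]);
translate([804, 72, 39]) cube([72, 21, 1081]);
translate([1005, 72, 39]) cube([72, 21, 1081]);
translate([1206, 72, 39]) cube([72, 21, 1081]);
translate([1407, 72, 39]) cube([72, 21, 1081]);
translate([1608, 72, 39]) cube([72, 21, 1081]);
translate([1809, 72, 39]) cube([72, 21, 1081]);
translate([2010, 72, 39]) cube([72, 21, 1081]);
translate([2211, 72, 39]) cube([72, 21, 1081]);


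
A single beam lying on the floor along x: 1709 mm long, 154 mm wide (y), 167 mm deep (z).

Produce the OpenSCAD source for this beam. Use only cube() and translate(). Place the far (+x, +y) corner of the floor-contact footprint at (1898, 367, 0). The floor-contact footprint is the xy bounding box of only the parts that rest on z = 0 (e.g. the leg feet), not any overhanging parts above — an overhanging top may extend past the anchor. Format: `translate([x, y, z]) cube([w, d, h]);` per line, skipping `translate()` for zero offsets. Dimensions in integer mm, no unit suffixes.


translate([189, 213, 0]) cube([1709, 154, 167]);


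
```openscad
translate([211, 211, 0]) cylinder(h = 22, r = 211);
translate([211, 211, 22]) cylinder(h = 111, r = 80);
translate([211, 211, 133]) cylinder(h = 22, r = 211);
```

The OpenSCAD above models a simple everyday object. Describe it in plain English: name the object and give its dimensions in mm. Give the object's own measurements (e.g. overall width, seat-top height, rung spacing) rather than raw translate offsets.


A spool: two coaxial disc flanges of radius 211 mm and thickness 22 mm, joined by a core cylinder of radius 80 mm and height 111 mm. The lower flange rests on z = 0 and the three cylinders share a vertical axis.


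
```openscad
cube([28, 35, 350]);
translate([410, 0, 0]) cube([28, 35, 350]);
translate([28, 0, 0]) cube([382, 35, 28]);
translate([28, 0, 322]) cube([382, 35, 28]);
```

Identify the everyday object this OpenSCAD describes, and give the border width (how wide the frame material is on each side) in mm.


A picture frame. The border width is 28 mm.

Four thin pieces enclosing a rectangular opening — a picture frame. The two full-height stiles are 350 mm tall; the top rail sits at z = 322 and is 28 mm tall, so the border above the opening is 350 − 322 = 28 mm, matching the stile x-width.


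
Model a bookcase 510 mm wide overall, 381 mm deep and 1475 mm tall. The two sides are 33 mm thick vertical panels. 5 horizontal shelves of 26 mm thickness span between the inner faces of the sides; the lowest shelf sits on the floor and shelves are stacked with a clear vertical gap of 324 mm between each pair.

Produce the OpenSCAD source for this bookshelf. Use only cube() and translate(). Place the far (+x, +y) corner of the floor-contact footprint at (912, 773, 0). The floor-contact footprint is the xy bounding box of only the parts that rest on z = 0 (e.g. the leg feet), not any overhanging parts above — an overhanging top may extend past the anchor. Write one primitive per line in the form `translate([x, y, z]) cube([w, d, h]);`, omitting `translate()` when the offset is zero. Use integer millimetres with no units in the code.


translate([402, 392, 0]) cube([33, 381, 1475]);
translate([879, 392, 0]) cube([33, 381, 1475]);
translate([435, 392, 0]) cube([444, 381, 26]);
translate([435, 392, 350]) cube([444, 381, 26]);
translate([435, 392, 700]) cube([444, 381, 26]);
translate([435, 392, 1050]) cube([444, 381, 26]);
translate([435, 392, 1400]) cube([444, 381, 26]);


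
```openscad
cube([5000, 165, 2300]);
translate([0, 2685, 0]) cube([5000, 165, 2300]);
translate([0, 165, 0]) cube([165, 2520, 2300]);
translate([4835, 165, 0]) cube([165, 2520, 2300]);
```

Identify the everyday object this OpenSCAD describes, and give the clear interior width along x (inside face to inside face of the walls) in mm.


A house (or room) frame. The interior width is 4670 mm.

Four 2300 mm walls enclosing a rectangle with no floor or roof — a room or house frame. Outside width is 5000 mm and wall thickness is 165 mm, so the interior width is 5000 − 2 × 165 = 4670 mm.


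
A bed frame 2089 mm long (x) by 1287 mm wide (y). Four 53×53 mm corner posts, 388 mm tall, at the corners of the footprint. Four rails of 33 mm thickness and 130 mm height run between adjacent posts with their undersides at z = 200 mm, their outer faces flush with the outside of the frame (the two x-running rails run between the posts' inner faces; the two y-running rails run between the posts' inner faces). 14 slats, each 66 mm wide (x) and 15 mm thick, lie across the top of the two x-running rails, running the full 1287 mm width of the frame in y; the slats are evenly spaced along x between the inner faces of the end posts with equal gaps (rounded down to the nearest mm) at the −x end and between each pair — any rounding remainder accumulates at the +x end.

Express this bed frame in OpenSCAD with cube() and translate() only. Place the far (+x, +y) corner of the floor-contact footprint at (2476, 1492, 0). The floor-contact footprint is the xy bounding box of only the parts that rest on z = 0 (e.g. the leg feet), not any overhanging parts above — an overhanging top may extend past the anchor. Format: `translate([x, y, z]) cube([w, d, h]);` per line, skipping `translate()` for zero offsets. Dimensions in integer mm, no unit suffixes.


translate([387, 205, 0]) cube([53, 53, 388]);
translate([387, 1439, 0]) cube([53, 53, 388]);
translate([2423, 205, 0]) cube([53, 53, 388]);
translate([2423, 1439, 0]) cube([53, 53, 388]);
translate([440, 205, 200]) cube([1983, 33, 130]);
translate([440, 1459, 200]) cube([1983, 33, 130]);
translate([387, 258, 200]) cube([33, 1181, 130]);
translate([2443, 258, 200]) cube([33, 1181, 130]);
translate([510, 205, 330]) cube([66, 1287, 15]);
translate([646, 205, 330]) cube([66, 1287, 15]);
translate([782, 205, 330]) cube([66, 1287, 15]);
translate([918, 205, 330]) cube([66, 1287, 15]);
translate([1054, 205, 330]) cube([66, 1287, 15]);
translate([1190, 205, 330]) cube([66, 1287, 15]);
translate([1326, 205, 330]) cube([66, 1287, 15]);
translate([1462, 205, 330]) cube([66, 1287, 15]);
translate([1598, 205, 330]) cube([66, 1287, 15]);
translate([1734, 205, 330]) cube([66, 1287, 15]);
translate([1870, 205, 330]) cube([66, 1287, 15]);
translate([2006, 205, 330]) cube([66, 1287, 15]);
translate([2142, 205, 330]) cube([66, 1287, 15]);
translate([2278, 205, 330]) cube([66, 1287, 15]);


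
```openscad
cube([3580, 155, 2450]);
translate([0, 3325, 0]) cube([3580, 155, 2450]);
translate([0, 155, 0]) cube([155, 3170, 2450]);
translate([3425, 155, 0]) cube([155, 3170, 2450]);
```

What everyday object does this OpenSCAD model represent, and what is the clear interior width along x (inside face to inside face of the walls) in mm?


A house (or room) frame. The interior width is 3270 mm.

Four 2450 mm walls enclosing a rectangle with no floor or roof — a room or house frame. Outside width is 3580 mm and wall thickness is 155 mm, so the interior width is 3580 − 2 × 155 = 3270 mm.


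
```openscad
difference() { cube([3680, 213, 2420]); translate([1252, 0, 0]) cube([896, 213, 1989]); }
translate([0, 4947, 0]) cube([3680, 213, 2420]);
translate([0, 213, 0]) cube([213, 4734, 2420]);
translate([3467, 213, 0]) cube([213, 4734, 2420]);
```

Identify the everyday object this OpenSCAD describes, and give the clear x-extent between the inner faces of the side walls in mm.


A single room. The interior width is 3254 mm.

Four walls enclosing a rectangle with a door in the front wall — a room. Outside width 3680 minus two 213 mm walls gives 3254 mm.


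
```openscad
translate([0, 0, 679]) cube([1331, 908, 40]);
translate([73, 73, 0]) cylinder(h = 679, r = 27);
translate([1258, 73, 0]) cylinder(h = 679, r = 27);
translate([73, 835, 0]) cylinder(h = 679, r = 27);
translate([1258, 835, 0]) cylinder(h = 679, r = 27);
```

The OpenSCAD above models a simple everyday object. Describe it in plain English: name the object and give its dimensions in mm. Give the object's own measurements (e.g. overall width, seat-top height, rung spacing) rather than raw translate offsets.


A rectangular dining table. The top is 1331×908×40 mm with its upper surface at z = 719 mm. It stands on four round legs of 54 mm diameter, each leg's bounding box inset 46 mm from the nearest pair of top edges, running from the floor to the underside of the top.


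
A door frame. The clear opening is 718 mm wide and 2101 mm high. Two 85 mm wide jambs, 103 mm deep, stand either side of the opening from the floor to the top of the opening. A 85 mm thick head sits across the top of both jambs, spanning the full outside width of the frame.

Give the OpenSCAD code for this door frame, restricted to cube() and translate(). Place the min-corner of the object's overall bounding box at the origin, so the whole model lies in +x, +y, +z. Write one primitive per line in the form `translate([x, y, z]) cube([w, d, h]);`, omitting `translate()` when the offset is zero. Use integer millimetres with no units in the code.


cube([85, 103, 2101]);
translate([803, 0, 0]) cube([85, 103, 2101]);
translate([0, 0, 2101]) cube([888, 103, 85]);


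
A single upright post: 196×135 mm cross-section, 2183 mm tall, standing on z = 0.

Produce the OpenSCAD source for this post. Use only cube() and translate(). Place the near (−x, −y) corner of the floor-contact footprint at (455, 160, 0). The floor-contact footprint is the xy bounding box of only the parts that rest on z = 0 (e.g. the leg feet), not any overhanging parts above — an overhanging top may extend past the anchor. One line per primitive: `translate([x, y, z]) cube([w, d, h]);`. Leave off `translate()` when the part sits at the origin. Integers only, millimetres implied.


translate([455, 160, 0]) cube([196, 135, 2183]);


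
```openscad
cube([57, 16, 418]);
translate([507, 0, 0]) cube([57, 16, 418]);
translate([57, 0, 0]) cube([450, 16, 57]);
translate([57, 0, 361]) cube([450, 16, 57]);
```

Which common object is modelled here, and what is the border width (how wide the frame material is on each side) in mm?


A picture frame. The border width is 57 mm.

Four thin pieces enclosing a rectangular opening — a picture frame. The two full-height stiles are 418 mm tall; the top rail sits at z = 361 and is 57 mm tall, so the border above the opening is 418 − 361 = 57 mm, matching the stile x-width.


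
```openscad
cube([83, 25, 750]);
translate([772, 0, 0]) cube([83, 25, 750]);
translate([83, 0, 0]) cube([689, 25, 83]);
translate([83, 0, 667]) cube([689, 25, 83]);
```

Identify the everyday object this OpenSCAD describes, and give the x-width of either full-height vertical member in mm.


A picture frame. The border width is 83 mm.

Four thin pieces enclosing a rectangular opening — a picture frame. The two full-height stiles are 750 mm tall; the top rail sits at z = 667 and is 83 mm tall, so the border above the opening is 750 − 667 = 83 mm, matching the stile x-width.


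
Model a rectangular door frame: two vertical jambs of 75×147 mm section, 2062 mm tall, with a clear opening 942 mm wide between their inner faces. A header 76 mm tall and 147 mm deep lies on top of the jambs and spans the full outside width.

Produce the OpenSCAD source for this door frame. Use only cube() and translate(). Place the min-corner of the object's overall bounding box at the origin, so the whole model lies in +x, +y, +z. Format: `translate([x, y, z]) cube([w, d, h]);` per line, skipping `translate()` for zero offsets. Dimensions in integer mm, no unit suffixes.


cube([75, 147, 2062]);
translate([1017, 0, 0]) cube([75, 147, 2062]);
translate([0, 0, 2062]) cube([1092, 147, 76]);


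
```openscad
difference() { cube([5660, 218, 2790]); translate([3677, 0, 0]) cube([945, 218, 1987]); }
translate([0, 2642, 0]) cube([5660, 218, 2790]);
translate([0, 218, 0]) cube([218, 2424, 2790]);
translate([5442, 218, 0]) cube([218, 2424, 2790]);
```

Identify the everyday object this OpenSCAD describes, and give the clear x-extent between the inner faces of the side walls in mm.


A single room. The interior width is 5224 mm.

Four walls enclosing a rectangle with a door in the front wall — a room. Outside width 5660 minus two 218 mm walls gives 5224 mm.


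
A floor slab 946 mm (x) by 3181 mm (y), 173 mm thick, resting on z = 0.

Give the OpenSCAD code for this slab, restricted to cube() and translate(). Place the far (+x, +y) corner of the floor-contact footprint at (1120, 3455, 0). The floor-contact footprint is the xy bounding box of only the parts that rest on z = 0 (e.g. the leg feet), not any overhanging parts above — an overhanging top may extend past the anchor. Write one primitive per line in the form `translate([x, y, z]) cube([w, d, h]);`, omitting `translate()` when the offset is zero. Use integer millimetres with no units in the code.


translate([174, 274, 0]) cube([946, 3181, 173]);


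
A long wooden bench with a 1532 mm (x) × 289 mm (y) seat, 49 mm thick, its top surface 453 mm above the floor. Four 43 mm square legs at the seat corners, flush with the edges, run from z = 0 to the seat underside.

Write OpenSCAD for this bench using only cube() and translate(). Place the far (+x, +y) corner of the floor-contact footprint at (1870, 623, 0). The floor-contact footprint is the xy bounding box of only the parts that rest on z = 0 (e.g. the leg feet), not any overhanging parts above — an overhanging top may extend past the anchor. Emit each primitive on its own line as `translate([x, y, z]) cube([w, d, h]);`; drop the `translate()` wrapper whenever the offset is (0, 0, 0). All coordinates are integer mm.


// leg_h = 453 − 49 = 404
translate([338, 334, 404]) cube([1532, 289, 49]);
translate([338, 334, 0]) cube([43, 43, 404]);
translate([338, 580, 0]) cube([43, 43, 404]);
translate([1827, 334, 0]) cube([43, 43, 404]);
translate([1827, 580, 0]) cube([43, 43, 404]);


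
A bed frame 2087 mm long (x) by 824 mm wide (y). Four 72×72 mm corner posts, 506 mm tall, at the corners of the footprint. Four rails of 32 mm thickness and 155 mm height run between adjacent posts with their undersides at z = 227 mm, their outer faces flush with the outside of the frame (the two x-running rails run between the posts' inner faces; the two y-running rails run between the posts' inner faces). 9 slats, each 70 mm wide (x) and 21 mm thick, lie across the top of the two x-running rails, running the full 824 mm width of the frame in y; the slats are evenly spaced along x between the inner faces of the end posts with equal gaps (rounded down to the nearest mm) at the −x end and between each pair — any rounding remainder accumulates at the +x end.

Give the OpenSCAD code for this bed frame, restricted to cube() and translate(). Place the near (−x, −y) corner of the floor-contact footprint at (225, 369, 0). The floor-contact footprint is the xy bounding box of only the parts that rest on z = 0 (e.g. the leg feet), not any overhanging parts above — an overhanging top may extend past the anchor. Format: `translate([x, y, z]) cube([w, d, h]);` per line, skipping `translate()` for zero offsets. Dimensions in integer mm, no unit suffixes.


translate([225, 369, 0]) cube([72, 72, 506]);
translate([225, 1121, 0]) cube([72, 72, 506]);
translate([2240, 369, 0]) cube([72, 72, 506]);
translate([2240, 1121, 0]) cube([72, 72, 506]);
translate([297, 369, 227]) cube([1943, 32, 155]);
translate([297, 1161, 227]) cube([1943, 32, 155]);
translate([225, 441, 227]) cube([32, 680, 155]);
translate([2280, 441, 227]) cube([32, 680, 155]);
translate([428, 369, 382]) cube([70, 824, 21]);
translate([629, 369, 382]) cube([70, 824, 21]);
translate([830, 369, 382]) cube([70, 824, 21]);
translate([1031, 369, 382]) cube([70, 824, 21]);
translate([1232, 369, 382]) cube([70, 824, 21]);
translate([1433, 369, 382]) cube([70, 824, 21]);
translate([1634, 369, 382]) cube([70, 824, 21]);
translate([1835, 369, 382]) cube([70, 824, 21]);
translate([2036, 369, 382]) cube([70, 824, 21]);


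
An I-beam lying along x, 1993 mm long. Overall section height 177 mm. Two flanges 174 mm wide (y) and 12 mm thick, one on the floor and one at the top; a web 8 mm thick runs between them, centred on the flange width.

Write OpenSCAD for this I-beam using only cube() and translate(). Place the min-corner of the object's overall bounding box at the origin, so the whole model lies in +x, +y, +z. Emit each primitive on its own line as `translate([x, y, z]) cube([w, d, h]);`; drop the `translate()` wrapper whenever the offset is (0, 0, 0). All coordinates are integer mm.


cube([1993, 174, 12]);
translate([0, 83, 12]) cube([1993, 8, 153]);
translate([0, 0, 165]) cube([1993, 174, 12]);


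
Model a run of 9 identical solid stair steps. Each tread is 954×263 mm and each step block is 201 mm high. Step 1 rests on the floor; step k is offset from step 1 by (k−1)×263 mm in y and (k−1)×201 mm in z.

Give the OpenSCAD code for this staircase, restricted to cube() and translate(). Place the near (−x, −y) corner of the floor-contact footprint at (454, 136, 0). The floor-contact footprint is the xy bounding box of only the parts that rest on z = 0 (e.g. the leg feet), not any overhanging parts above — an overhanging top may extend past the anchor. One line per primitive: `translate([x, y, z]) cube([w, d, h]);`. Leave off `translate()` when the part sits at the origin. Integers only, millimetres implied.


translate([454, 136, 0]) cube([954, 263, 201]);
translate([454, 399, 201]) cube([954, 263, 201]);
translate([454, 662, 402]) cube([954, 263, 201]);
translate([454, 925, 603]) cube([954, 263, 201]);
translate([454, 1188, 804]) cube([954, 263, 201]);
translate([454, 1451, 1005]) cube([954, 263, 201]);
translate([454, 1714, 1206]) cube([954, 263, 201]);
translate([454, 1977, 1407]) cube([954, 263, 201]);
translate([454, 2240, 1608]) cube([954, 263, 201]);


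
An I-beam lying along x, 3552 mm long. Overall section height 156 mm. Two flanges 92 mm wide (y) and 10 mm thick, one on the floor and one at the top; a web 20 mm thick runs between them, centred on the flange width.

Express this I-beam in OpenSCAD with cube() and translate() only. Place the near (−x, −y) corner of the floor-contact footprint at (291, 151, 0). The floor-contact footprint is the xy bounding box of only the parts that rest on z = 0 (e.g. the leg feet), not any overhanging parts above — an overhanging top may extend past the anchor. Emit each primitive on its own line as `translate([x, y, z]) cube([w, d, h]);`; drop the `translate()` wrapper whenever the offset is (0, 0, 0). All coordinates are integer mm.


translate([291, 151, 0]) cube([3552, 92, 10]);
translate([291, 187, 10]) cube([3552, 20, 136]);
translate([291, 151, 146]) cube([3552, 92, 10]);


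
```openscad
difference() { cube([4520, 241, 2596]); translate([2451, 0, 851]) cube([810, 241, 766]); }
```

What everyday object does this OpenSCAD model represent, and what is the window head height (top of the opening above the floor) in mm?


A wall with a window opening. The window head height is 1617 mm.

A wall with a rectangular opening subtracted — a window. Sill at z = 851, opening 766 mm tall, so the head is at 851 + 766 = 1617 mm.


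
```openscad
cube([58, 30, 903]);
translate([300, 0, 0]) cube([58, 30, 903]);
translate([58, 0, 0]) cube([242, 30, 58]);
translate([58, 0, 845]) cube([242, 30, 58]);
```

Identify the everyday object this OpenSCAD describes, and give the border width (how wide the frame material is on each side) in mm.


A picture frame. The border width is 58 mm.

Four thin pieces enclosing a rectangular opening — a picture frame. The two full-height stiles are 903 mm tall; the top rail sits at z = 845 and is 58 mm tall, so the border above the opening is 903 − 845 = 58 mm, matching the stile x-width.


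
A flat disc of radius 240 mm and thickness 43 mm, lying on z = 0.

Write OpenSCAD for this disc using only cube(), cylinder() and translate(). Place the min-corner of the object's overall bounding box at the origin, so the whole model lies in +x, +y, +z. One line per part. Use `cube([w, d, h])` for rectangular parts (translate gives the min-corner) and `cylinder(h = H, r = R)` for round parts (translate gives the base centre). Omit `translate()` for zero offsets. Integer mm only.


translate([240, 240, 0]) cylinder(h = 43, r = 240);


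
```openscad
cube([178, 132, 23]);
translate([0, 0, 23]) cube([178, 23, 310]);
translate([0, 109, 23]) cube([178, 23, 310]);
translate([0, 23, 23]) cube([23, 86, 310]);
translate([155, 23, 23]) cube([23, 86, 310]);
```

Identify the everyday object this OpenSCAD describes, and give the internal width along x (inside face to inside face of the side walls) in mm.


An open box. The internal width is 132 mm.

A 178×132 base slab with four walls standing on it — an open box. The base is 178 mm wide and the walls are 23 mm thick, so the internal width is 178 − 2 × 23 = 132 mm.


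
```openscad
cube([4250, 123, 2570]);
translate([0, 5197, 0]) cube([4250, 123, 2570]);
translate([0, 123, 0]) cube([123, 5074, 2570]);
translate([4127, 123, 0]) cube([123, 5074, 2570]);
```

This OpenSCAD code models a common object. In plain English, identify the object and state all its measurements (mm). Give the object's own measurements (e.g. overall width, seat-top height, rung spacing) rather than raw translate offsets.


The wall frame of a small rectangular building: four walls, each 2570 mm tall and 123 mm thick, enclosing a footprint 4250 mm (x) by 5320 mm (y) outside-to-outside, with no floor or roof. The front and back walls (the −y and +y sides) span the full width; the two side walls fit between them.


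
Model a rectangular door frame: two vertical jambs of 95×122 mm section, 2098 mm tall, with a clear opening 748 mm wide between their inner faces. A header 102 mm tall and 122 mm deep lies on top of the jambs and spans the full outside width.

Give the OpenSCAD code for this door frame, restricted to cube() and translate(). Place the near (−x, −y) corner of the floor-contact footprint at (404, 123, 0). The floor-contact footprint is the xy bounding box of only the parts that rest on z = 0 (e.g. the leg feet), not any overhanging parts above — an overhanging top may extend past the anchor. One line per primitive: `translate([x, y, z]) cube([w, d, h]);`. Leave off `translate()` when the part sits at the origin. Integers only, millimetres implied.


translate([404, 123, 0]) cube([95, 122, 2098]);
translate([1247, 123, 0]) cube([95, 122, 2098]);
translate([404, 123, 2098]) cube([938, 122, 102]);


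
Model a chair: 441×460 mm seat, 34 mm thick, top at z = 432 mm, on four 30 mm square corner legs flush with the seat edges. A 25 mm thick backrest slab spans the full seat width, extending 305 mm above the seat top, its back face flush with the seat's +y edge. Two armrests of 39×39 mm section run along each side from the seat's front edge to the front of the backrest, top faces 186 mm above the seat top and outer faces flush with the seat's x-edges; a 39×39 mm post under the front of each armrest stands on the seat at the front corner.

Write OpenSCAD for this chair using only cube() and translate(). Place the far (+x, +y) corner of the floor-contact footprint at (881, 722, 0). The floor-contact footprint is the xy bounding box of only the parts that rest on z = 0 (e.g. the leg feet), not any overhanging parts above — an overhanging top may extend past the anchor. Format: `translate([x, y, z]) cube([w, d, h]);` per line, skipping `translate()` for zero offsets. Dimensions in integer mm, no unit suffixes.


// leg_h = 432 - 34 = 398
// arm post h = 186 - 39 = 147
translate([440, 262, 398]) cube([441, 460, 34]);
translate([440, 262, 0]) cube([30, 30, 398]);
translate([851, 262, 0]) cube([30, 30, 398]);
translate([440, 692, 0]) cube([30, 30, 398]);
translate([851, 692, 0]) cube([30, 30, 398]);
translate([440, 697, 432]) cube([441, 25, 305]);
translate([440, 262, 579]) cube([39, 435, 39]);
translate([842, 262, 579]) cube([39, 435, 39]);
translate([440, 262, 432]) cube([39, 39, 147]);
translate([842, 262, 432]) cube([39, 39, 147]);


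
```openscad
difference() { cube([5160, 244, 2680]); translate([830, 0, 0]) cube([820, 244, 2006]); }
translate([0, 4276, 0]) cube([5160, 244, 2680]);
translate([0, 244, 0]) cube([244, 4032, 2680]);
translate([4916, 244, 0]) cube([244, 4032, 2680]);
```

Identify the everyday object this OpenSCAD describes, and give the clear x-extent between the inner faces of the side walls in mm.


A single room. The interior width is 4672 mm.

Four walls enclosing a rectangle with a door in the front wall — a room. Outside width 5160 minus two 244 mm walls gives 4672 mm.


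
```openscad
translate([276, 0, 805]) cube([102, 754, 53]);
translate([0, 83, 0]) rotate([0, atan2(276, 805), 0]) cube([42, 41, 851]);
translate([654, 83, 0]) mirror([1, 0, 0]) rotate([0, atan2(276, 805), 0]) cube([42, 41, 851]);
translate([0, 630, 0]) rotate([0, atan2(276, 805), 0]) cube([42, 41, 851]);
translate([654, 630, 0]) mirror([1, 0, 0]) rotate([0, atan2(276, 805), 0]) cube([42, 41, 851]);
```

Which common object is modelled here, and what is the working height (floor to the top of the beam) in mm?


A sawhorse. The overall height is 858 mm.

A beam across two mirrored pairs of raked legs — a sawhorse. The beam's underside is at z = 805 (matching the legs' vertical rise in atan2(276, 805)) and the beam is 53 mm tall, so its top is at 805 + 53 = 858 mm. The raked legs top out at the beam's underside, so that is the highest point.


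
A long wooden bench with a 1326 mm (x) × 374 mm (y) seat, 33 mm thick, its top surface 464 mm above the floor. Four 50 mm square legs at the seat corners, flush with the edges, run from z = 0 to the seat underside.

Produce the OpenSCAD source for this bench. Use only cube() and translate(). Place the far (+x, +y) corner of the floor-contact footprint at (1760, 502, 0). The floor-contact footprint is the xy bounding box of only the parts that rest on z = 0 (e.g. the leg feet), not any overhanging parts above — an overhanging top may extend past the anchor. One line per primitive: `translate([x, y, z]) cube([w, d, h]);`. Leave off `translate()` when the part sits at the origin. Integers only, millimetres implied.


translate([434, 128, 431]) cube([1326, 374, 33]);
translate([434, 128, 0]) cube([50, 50, 431]);
translate([434, 452, 0]) cube([50, 50, 431]);
translate([1710, 128, 0]) cube([50, 50, 431]);
translate([1710, 452, 0]) cube([50, 50, 431]);


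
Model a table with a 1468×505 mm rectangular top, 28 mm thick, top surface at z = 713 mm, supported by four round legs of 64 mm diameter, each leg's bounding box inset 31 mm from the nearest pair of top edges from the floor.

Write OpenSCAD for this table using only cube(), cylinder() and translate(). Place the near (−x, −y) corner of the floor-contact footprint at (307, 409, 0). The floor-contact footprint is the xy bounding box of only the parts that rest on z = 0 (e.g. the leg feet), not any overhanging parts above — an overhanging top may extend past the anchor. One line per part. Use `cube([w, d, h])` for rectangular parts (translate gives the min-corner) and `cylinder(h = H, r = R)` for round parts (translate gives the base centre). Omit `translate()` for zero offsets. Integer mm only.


translate([276, 378, 685]) cube([1468, 505, 28]);
translate([339, 441, 0]) cylinder(h = 685, r = 32);
translate([1681, 441, 0]) cylinder(h = 685, r = 32);
translate([339, 820, 0]) cylinder(h = 685, r = 32);
translate([1681, 820, 0]) cylinder(h = 685, r = 32);
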